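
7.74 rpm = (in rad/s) 0.8105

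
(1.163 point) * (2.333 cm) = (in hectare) 9.572e-10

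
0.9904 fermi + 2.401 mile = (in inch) 1.521e+05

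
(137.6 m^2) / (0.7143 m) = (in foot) 632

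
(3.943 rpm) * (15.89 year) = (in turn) 3.293e+07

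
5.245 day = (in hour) 125.9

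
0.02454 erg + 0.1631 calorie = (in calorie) 0.1631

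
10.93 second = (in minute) 0.1822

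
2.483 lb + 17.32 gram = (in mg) 1.144e+06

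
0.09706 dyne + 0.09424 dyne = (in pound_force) 4.301e-07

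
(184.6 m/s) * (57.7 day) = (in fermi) 9.203e+23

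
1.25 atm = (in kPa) 126.7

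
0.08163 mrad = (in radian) 8.163e-05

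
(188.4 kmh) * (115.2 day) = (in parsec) 1.688e-08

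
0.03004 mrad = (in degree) 0.001721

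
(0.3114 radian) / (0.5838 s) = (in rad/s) 0.5334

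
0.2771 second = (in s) 0.2771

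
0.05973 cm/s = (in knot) 0.001161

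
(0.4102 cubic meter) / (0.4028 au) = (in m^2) 6.807e-12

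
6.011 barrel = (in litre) 955.7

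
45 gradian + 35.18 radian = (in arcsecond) 7.402e+06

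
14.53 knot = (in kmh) 26.91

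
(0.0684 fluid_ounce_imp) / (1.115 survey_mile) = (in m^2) 1.083e-09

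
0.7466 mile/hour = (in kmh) 1.202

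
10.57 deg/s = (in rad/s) 0.1845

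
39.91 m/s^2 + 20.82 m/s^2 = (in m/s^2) 60.73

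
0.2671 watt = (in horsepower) 0.0003582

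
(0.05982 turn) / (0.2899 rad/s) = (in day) 1.501e-05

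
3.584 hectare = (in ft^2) 3.858e+05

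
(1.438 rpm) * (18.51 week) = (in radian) 1.686e+06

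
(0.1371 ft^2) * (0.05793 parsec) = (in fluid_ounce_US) 7.699e+17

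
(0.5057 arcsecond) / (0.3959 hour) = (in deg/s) 9.856e-08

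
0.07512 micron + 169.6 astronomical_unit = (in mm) 2.537e+16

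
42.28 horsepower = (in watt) 3.153e+04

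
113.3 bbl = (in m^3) 18.01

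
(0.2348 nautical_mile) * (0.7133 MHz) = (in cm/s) 3.102e+10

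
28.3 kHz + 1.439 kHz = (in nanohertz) 2.974e+13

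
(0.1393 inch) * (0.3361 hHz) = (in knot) 0.2312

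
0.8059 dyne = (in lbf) 1.812e-06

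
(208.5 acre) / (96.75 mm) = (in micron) 8.721e+12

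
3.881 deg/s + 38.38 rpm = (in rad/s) 4.087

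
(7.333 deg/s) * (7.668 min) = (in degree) 3374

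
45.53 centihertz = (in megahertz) 4.553e-07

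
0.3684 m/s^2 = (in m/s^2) 0.3684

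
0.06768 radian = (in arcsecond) 1.396e+04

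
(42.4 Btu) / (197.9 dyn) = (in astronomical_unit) 0.0001511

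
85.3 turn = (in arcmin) 1.842e+06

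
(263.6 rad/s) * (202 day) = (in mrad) 4.601e+12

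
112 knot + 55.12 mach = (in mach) 55.29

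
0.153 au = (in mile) 1.422e+07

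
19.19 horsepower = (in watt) 1.431e+04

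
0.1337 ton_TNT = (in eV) 3.492e+27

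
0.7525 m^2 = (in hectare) 7.525e-05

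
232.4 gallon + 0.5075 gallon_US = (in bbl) 5.545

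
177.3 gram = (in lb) 0.3909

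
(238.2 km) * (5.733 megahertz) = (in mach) 4.011e+09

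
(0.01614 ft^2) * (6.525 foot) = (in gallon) 0.7878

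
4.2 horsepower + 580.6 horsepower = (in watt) 4.361e+05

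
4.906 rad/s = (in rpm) 46.85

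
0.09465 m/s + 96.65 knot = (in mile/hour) 111.4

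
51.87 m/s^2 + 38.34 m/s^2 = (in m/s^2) 90.21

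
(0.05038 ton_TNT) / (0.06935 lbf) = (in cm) 6.833e+10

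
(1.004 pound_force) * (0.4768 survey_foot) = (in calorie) 0.1551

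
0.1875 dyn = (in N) 1.875e-06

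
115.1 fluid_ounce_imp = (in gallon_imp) 0.7194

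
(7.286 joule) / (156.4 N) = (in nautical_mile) 2.515e-05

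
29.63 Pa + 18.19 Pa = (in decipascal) 478.2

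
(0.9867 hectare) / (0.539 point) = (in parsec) 1.682e-09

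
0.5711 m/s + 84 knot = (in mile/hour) 97.94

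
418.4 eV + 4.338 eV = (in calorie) 1.619e-17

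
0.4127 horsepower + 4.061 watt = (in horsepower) 0.4181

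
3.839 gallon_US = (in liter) 14.53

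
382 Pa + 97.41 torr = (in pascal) 1.337e+04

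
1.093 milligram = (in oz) 3.855e-05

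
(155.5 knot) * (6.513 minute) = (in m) 3.126e+04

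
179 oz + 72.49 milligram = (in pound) 11.19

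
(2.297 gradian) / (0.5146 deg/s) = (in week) 6.642e-06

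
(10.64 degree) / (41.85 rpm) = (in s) 0.04237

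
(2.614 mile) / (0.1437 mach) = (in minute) 1.433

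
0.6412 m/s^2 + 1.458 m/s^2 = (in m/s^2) 2.099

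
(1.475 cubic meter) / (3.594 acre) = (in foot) 0.0003327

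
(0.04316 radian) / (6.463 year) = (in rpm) 2.022e-09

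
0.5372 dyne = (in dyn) 0.5372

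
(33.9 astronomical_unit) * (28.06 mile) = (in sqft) 2.465e+18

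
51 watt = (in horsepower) 0.06839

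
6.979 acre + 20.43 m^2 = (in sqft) 3.042e+05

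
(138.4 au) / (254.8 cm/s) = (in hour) 2.257e+09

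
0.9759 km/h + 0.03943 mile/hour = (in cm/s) 28.87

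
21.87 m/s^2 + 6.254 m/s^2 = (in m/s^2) 28.12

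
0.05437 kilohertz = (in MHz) 5.437e-05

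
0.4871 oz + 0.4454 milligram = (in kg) 0.01381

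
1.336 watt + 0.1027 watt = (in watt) 1.439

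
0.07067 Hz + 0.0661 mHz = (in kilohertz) 7.074e-05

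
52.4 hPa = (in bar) 0.0524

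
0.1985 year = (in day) 72.45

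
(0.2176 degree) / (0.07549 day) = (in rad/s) 5.823e-07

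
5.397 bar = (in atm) 5.326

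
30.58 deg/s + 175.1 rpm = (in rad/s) 18.87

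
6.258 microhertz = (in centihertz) 0.0006258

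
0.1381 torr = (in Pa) 18.41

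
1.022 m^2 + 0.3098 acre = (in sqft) 1.351e+04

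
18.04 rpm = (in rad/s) 1.889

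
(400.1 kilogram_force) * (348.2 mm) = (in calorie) 326.5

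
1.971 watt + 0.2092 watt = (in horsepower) 0.002924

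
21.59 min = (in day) 0.01499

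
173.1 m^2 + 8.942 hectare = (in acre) 22.14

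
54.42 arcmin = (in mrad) 15.83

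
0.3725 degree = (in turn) 0.001035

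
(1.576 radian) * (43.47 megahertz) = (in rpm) 6.542e+08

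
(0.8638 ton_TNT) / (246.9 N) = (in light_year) 1.547e-09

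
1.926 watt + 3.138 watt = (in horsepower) 0.006791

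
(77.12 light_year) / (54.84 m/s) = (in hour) 3.696e+12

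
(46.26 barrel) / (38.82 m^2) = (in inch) 7.459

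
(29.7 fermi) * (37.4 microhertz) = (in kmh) 3.999e-18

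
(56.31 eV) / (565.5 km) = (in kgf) 1.627e-24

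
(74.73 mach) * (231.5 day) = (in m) 5.09e+11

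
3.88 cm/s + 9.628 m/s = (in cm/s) 966.7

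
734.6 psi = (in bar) 50.65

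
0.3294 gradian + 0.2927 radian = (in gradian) 18.96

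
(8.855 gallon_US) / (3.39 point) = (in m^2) 28.03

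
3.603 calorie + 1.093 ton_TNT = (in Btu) 4.334e+06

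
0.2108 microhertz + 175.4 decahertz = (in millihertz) 1.754e+06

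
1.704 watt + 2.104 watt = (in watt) 3.808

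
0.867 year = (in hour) 7595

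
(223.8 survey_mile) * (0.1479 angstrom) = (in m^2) 5.327e-06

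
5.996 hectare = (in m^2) 5.996e+04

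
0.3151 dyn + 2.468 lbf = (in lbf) 2.468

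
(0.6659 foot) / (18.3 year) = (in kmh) 1.266e-09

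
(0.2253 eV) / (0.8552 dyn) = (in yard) 4.616e-15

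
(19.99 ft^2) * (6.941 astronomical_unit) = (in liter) 1.928e+15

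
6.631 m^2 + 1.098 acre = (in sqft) 4.79e+04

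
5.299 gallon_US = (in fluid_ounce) 678.3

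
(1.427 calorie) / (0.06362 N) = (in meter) 93.85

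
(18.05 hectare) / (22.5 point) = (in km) 2.274e+04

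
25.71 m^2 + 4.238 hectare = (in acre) 10.48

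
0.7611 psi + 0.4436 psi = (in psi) 1.205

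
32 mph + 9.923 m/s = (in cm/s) 2423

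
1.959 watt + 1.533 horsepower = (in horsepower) 1.536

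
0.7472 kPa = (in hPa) 7.472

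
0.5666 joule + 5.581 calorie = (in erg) 2.392e+08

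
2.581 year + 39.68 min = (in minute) 1.357e+06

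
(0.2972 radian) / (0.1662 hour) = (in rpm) 0.004743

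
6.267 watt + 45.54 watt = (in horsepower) 0.06947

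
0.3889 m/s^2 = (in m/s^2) 0.3889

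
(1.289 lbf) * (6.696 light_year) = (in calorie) 8.681e+16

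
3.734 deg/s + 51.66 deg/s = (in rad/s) 0.9668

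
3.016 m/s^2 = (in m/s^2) 3.016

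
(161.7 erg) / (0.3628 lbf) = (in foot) 3.287e-05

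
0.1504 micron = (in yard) 1.645e-07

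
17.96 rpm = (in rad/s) 1.881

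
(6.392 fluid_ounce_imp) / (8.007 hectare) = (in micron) 0.002268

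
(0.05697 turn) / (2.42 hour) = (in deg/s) 0.002354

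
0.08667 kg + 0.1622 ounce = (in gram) 91.27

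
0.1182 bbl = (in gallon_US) 4.964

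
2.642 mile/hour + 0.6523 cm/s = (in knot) 2.309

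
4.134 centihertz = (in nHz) 4.134e+07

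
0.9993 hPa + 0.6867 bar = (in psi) 9.974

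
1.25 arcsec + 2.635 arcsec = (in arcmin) 0.06475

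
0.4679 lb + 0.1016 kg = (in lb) 0.6919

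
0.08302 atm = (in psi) 1.22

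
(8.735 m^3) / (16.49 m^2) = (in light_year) 5.599e-17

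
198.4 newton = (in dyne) 1.984e+07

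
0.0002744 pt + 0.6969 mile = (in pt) 3.179e+06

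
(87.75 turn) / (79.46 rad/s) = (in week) 1.147e-05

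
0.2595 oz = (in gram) 7.357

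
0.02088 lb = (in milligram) 9471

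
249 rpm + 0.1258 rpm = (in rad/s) 26.09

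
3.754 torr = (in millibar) 5.005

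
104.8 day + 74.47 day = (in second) 1.549e+07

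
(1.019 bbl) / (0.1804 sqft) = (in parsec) 3.133e-16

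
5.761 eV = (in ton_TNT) 2.206e-28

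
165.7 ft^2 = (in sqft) 165.7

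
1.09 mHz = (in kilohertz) 1.09e-06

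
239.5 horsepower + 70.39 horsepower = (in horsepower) 309.9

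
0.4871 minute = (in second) 29.23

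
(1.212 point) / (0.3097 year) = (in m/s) 4.378e-11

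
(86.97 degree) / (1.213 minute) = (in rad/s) 0.02086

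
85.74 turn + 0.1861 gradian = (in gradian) 3.43e+04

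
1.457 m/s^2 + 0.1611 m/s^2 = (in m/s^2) 1.618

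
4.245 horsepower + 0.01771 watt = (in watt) 3166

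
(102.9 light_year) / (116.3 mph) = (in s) 1.872e+16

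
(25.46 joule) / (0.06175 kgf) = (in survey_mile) 0.02612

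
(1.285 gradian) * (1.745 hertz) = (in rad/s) 0.03522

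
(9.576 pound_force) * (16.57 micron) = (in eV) 4.405e+15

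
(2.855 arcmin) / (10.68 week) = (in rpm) 1.228e-09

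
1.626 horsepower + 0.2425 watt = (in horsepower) 1.626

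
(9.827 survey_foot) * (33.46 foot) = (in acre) 0.007548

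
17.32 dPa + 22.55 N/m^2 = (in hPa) 0.2428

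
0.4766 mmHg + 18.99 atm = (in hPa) 1.924e+04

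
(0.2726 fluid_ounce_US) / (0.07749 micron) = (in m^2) 104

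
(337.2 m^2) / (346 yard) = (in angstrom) 1.066e+10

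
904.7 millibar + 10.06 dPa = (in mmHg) 678.6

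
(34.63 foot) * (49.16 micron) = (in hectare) 5.189e-08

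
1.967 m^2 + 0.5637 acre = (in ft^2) 2.458e+04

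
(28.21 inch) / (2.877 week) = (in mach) 1.209e-09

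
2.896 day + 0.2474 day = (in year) 0.008612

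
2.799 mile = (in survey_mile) 2.799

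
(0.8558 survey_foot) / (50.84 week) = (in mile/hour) 1.898e-08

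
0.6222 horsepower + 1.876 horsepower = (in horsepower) 2.498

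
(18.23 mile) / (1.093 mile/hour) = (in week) 0.09928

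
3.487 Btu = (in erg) 3.679e+10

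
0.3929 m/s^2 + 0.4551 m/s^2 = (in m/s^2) 0.848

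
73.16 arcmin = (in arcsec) 4390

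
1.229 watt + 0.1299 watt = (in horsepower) 0.001822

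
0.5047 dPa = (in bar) 5.047e-07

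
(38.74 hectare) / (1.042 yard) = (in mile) 252.6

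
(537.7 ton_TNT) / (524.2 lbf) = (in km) 9.648e+05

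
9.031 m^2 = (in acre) 0.002232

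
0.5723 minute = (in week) 5.678e-05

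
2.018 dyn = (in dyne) 2.018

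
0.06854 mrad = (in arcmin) 0.2356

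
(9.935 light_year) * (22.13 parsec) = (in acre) 1.586e+31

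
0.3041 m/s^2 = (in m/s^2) 0.3041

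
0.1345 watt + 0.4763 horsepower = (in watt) 355.3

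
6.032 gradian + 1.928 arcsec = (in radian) 0.09476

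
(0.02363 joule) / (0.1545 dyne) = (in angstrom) 1.529e+14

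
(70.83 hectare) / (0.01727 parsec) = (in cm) 1.329e-07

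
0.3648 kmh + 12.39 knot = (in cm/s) 647.5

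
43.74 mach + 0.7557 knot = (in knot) 2.895e+04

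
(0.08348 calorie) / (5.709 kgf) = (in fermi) 6.239e+12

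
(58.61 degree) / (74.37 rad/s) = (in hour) 3.821e-06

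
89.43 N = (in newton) 89.43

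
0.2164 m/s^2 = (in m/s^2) 0.2164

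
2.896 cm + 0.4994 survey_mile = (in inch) 3.164e+04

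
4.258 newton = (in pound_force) 0.9572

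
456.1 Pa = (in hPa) 4.561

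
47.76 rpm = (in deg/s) 286.6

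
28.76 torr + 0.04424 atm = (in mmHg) 62.38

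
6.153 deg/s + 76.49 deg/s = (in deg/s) 82.64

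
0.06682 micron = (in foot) 2.192e-07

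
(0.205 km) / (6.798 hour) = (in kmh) 0.03016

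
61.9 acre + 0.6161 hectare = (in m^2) 2.567e+05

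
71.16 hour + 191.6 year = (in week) 9991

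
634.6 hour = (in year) 0.07244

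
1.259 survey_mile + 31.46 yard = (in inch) 8.09e+04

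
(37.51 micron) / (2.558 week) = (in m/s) 2.425e-11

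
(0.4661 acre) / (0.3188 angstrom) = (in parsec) 0.001917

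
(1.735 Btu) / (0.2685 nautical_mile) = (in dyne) 3.681e+05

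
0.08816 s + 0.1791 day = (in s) 1.547e+04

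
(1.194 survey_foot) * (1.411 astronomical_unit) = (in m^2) 7.682e+10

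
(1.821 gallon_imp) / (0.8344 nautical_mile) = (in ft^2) 5.766e-05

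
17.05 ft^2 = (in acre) 0.0003914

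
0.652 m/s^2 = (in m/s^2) 0.652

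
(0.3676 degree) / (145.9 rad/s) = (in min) 7.329e-07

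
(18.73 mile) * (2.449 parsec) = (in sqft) 2.452e+22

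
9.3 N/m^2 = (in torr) 0.06976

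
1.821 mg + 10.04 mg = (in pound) 2.615e-05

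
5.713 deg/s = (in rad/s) 0.09971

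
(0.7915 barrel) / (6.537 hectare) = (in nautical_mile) 1.039e-09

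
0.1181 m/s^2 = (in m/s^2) 0.1181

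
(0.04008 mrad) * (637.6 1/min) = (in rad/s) 0.0004259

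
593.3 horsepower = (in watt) 4.424e+05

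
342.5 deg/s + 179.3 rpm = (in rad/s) 24.75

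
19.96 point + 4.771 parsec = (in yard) 1.61e+17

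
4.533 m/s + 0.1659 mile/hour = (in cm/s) 460.7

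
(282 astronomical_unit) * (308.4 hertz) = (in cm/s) 1.301e+18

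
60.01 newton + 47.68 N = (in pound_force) 24.21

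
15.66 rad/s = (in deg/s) 897.3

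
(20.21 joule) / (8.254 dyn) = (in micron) 2.449e+11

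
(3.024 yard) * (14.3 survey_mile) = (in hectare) 6.364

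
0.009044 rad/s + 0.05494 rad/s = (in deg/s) 3.666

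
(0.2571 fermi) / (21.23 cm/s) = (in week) 2.002e-21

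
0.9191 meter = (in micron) 9.191e+05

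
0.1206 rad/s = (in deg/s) 6.91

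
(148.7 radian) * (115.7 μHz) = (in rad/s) 0.0172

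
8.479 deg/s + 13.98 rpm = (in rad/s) 1.612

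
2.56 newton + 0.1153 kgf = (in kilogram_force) 0.3763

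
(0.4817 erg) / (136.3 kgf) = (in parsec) 1.168e-27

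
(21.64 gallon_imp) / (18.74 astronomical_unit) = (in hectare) 3.509e-18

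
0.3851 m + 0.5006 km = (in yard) 547.9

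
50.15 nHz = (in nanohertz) 50.15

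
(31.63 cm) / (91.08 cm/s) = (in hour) 9.647e-05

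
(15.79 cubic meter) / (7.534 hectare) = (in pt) 0.5941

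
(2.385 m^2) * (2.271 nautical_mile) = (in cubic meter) 1.003e+04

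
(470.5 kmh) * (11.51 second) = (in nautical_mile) 0.8123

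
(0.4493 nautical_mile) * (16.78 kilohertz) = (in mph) 3.123e+07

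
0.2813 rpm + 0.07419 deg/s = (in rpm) 0.2937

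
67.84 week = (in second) 4.103e+07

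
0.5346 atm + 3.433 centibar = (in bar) 0.576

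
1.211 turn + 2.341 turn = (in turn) 3.552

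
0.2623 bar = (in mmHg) 196.7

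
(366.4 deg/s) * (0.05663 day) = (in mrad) 3.129e+07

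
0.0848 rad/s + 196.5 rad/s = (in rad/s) 196.6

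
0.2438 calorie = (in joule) 1.02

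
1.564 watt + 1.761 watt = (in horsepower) 0.004459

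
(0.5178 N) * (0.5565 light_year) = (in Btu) 2.584e+12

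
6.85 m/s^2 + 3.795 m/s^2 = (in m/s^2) 10.64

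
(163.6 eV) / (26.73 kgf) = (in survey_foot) 3.281e-19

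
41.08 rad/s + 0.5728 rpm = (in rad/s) 41.14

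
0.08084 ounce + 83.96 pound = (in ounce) 1343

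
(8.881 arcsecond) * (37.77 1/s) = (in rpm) 0.01553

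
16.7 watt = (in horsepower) 0.0224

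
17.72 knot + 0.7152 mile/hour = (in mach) 0.02771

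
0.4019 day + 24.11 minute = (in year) 0.001147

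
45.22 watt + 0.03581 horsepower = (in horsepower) 0.09645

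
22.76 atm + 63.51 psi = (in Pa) 2.744e+06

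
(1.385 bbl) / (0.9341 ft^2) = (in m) 2.537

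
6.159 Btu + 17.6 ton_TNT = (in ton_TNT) 17.6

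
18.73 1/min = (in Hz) 0.3122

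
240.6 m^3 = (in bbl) 1513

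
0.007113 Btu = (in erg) 7.505e+07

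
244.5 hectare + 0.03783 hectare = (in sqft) 2.632e+07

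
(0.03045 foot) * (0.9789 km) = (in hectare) 0.0009085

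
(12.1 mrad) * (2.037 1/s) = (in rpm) 0.2354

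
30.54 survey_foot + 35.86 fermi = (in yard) 10.18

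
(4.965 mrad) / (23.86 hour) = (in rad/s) 5.78e-08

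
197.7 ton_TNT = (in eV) 5.163e+30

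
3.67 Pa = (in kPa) 0.00367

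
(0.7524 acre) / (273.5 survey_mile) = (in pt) 19.61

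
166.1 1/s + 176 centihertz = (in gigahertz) 1.679e-07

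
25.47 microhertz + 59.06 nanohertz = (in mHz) 0.02553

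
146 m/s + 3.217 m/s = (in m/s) 149.2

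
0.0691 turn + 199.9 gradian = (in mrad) 3574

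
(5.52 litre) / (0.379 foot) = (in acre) 1.181e-05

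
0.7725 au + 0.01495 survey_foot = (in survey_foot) 3.791e+11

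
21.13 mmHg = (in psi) 0.4086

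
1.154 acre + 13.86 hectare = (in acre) 35.4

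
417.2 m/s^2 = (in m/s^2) 417.2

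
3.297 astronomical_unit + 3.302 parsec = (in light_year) 10.77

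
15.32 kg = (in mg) 1.532e+07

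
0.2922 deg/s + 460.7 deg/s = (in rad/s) 8.046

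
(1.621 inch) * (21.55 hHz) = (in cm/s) 8873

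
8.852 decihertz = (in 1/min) 53.11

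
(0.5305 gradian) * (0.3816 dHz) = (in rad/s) 0.000318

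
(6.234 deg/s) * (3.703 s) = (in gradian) 25.65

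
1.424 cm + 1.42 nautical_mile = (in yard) 2876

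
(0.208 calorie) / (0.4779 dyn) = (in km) 182.1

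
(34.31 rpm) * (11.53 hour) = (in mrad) 1.491e+08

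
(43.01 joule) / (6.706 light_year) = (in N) 6.779e-16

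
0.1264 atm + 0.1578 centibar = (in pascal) 1.297e+04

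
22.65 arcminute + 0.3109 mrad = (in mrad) 6.9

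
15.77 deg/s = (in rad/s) 0.2752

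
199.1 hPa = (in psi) 2.888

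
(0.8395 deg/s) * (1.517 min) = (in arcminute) 4585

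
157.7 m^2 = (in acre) 0.03897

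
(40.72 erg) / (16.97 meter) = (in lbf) 5.394e-08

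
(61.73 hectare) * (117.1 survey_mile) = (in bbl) 7.317e+11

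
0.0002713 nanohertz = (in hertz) 2.713e-13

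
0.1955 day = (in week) 0.02793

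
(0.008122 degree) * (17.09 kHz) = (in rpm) 23.13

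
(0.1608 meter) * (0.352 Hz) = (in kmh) 0.2038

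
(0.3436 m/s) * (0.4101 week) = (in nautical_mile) 46.02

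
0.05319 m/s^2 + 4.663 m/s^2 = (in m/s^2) 4.716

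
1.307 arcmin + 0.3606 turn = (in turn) 0.3607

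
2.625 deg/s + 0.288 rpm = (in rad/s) 0.07597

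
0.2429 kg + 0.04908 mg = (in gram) 242.9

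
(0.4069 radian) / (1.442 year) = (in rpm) 8.545e-08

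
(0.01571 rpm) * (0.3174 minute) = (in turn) 0.004986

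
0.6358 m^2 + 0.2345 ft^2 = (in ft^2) 7.078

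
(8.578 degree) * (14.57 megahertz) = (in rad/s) 2.181e+06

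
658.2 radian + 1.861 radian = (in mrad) 6.601e+05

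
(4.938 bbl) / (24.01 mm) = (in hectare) 0.00327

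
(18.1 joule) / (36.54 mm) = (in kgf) 50.51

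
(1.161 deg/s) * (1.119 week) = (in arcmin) 4.714e+07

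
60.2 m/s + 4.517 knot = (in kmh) 225.1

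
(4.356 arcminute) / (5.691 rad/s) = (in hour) 6.185e-08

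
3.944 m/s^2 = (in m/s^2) 3.944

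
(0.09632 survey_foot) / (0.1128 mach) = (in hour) 2.123e-07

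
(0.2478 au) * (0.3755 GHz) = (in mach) 4.088e+16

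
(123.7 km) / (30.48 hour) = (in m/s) 1.127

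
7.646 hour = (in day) 0.3186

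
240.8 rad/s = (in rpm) 2299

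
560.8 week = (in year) 10.76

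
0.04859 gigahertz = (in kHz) 4.859e+04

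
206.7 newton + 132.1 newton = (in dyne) 3.388e+07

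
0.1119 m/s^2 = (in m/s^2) 0.1119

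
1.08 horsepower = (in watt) 805.4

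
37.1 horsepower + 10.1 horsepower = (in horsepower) 47.2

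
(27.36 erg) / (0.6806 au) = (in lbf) 6.041e-18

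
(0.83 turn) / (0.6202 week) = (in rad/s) 1.39e-05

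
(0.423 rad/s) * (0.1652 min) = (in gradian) 266.9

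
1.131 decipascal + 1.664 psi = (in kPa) 11.47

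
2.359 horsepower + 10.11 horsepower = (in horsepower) 12.47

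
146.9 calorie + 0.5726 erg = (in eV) 3.836e+21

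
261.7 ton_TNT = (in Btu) 1.038e+09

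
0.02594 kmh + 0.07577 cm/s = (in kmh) 0.02867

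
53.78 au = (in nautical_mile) 4.344e+09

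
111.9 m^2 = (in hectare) 0.01119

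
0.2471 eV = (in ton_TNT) 9.462e-30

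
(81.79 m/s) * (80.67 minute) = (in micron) 3.959e+11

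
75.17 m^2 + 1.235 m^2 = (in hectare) 0.00764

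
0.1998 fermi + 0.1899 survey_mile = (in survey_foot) 1003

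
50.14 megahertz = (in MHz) 50.14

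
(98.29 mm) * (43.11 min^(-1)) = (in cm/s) 7.062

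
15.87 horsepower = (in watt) 1.183e+04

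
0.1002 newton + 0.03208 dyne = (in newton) 0.1002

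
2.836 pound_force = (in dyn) 1.262e+06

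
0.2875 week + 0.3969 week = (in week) 0.6844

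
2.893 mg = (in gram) 0.002893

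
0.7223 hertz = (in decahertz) 0.07223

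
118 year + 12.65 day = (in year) 118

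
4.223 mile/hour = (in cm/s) 188.8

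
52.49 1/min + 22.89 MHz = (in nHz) 2.289e+16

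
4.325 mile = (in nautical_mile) 3.758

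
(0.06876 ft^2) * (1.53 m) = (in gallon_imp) 2.15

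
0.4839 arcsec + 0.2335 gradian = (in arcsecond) 757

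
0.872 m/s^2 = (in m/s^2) 0.872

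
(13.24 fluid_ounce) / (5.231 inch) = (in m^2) 0.002947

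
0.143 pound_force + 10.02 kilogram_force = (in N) 98.9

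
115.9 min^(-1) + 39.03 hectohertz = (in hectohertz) 39.05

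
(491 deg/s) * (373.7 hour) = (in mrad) 1.153e+10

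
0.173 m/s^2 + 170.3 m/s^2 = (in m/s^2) 170.5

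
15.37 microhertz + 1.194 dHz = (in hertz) 0.1194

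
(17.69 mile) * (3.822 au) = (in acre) 4.022e+12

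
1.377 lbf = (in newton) 6.125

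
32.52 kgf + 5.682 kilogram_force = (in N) 374.6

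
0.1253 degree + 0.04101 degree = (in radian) 0.002903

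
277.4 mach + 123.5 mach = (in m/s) 1.365e+05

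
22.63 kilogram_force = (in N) 221.9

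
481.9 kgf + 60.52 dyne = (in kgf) 481.9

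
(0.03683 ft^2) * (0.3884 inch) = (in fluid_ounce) 1.141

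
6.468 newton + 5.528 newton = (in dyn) 1.2e+06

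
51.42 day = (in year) 0.1409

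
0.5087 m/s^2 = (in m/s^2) 0.5087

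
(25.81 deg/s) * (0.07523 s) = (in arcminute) 116.5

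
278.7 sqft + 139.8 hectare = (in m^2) 1.398e+06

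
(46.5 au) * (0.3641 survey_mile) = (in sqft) 4.388e+16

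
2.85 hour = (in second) 1.026e+04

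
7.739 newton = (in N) 7.739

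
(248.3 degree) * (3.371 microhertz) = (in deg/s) 0.000837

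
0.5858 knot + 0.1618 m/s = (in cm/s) 46.32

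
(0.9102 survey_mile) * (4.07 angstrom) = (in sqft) 6.417e-06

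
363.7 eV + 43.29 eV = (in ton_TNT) 1.558e-26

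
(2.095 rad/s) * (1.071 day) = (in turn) 3.085e+04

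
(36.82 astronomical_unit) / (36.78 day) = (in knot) 3.369e+06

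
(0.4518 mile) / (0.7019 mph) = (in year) 7.348e-05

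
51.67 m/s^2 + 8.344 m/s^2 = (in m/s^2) 60.01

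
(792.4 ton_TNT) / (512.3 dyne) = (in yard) 7.077e+14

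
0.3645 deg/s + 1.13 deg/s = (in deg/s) 1.494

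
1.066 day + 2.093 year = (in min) 1.102e+06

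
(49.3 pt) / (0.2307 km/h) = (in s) 0.2714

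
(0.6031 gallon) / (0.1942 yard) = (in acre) 3.177e-06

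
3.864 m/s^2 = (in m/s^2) 3.864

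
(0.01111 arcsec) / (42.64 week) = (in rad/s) 2.089e-15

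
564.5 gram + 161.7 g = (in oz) 25.62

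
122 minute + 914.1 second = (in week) 0.01361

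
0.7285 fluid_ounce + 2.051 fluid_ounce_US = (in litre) 0.0822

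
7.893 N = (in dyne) 7.893e+05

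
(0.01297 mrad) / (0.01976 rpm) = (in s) 0.006268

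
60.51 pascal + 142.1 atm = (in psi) 2088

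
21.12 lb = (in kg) 9.58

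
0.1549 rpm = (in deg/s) 0.9294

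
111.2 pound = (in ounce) 1779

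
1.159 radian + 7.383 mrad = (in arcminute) 4010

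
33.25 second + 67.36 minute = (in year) 0.0001292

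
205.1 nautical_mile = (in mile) 236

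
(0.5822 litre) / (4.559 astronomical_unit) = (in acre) 2.109e-19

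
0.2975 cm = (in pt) 8.433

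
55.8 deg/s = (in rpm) 9.3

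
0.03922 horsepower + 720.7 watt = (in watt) 749.9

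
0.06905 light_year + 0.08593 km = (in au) 4367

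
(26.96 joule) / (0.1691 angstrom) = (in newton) 1.594e+12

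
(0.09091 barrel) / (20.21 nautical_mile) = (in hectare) 3.862e-11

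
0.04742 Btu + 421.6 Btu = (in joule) 4.449e+05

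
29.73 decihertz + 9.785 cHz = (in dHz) 30.71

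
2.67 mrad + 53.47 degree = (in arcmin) 3217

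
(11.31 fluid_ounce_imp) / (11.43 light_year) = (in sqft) 3.199e-20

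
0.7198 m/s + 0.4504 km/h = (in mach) 0.002481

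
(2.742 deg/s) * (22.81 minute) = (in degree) 3753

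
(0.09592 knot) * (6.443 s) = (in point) 901.2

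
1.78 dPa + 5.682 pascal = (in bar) 5.86e-05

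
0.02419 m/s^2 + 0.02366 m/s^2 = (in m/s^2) 0.04785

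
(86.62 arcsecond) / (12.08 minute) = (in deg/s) 3.32e-05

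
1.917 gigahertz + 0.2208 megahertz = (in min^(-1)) 1.15e+11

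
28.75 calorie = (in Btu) 0.114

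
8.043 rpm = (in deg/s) 48.26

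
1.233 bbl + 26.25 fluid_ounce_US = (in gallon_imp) 43.29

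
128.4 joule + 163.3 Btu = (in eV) 1.076e+24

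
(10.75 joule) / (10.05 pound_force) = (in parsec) 7.793e-18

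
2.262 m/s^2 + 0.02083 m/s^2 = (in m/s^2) 2.283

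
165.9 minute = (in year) 0.0003156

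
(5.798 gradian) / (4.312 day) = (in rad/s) 2.445e-07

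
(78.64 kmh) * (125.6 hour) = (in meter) 9.877e+06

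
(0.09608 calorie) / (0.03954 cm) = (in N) 1017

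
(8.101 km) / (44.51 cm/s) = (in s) 1.82e+04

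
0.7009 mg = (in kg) 7.009e-07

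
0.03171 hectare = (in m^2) 317.1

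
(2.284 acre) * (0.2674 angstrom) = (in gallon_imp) 5.437e-05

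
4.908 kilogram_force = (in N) 48.13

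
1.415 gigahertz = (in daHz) 1.415e+08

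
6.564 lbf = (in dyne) 2.92e+06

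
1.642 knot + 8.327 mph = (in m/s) 4.567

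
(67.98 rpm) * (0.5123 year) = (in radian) 1.15e+08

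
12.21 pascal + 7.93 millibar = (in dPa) 8052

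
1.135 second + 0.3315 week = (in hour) 55.69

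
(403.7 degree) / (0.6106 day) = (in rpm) 0.001275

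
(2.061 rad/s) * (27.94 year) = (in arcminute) 6.243e+12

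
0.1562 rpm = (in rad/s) 0.01636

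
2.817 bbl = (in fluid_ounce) 1.514e+04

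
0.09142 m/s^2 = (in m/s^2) 0.09142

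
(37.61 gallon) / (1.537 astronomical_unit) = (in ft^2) 6.665e-12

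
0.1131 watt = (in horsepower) 0.0001517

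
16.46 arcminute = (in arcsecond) 987.6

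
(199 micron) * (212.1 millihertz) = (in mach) 1.24e-07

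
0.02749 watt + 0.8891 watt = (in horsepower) 0.001229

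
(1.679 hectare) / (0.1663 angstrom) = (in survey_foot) 3.312e+15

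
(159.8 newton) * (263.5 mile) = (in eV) 4.23e+26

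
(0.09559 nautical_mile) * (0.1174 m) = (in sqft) 223.7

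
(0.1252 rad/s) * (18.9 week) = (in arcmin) 4.92e+09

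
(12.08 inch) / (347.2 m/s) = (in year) 2.802e-11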